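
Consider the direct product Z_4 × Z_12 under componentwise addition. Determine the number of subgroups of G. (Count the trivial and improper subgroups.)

|G| = 48, so by Lagrange every subgroup order divides 48. Divisors: 1, 2, 3, 4, 6, 8, 12, 16, 24, 48.
Subgroups by order — order 1: 1; order 2: 3; order 3: 1; order 4: 7; order 6: 3; order 8: 3; order 12: 7; order 16: 1; order 24: 3; order 48: 1.
Total: 1 + 3 + 1 + 7 + 3 + 3 + 7 + 1 + 3 + 1 = 30.

30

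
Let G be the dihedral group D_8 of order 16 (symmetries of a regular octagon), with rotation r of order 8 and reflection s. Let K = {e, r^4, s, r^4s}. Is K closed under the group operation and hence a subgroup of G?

|K| = 4 divides |G| = 16, consistent with Lagrange.
K contains the identity, every element's inverse is in K, and K is closed under ·: it is a subgroup.

Yes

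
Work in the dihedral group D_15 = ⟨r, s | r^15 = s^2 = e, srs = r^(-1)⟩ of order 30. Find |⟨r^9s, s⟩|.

|⟨r^9s⟩| = 2 and |⟨s⟩| = 2, so |H| is a multiple of lcm(2, 2) = 2 and divides |G| = 30.
Closing under the operation: H = {e, r^3, r^6, r^9, r^12, s, r^3s, r^6s, r^9s, r^12s}, so |H| = 10.

10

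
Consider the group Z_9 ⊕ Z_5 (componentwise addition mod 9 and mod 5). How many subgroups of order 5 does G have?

|G| = 45 and 5 | 45, so subgroups of order 5 are possible by Lagrange.
The subgroups of order 5 are: {(0,0), (0,1), (0,2), (0,3), (0,4)}.
So G has 1 subgroup of order 5.

1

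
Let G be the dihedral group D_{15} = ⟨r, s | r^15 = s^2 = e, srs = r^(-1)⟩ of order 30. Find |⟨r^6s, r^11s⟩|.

6

|⟨r^6s⟩| = 2 and |⟨r^11s⟩| = 2, so |H| is a multiple of lcm(2, 2) = 2 and divides |G| = 30.
Closing under the operation: H = {e, r^5, r^10, rs, r^6s, r^11s}, so |H| = 6.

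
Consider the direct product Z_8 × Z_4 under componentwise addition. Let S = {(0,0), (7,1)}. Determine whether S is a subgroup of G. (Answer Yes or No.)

No

(7,1) ∈ S but its inverse (1,3) ∉ S, so S is not a subgroup.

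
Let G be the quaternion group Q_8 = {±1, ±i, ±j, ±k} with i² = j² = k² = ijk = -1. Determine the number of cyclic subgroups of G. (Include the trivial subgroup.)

Group the elements of G by the cyclic subgroup they generate; each cyclic subgroup of order d accounts for φ(d) elements.
Cyclic subgroups by order — order 1: 1; order 2: 1; order 4: 3.
Total: 5.

5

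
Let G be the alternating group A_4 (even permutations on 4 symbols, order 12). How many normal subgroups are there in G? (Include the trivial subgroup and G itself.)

3

G has 10 subgroups. Checking conjugation-invariance by order — order 1: 1/1 normal; order 2: 0/3 normal; order 3: 0/4 normal; order 4: 1/1 normal; order 12: 1/1 normal.
Total normal subgroups: 3.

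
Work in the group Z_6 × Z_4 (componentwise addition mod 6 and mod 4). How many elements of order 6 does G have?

6

An element (a,b) has order lcm(ord(a), ord(b)); count pairs with lcm equal to 6.
Enumerating gives 6 such elements.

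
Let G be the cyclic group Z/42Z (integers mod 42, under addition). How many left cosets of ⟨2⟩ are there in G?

|⟨2⟩| = 21 and |G| = 42.
By Lagrange, [G : H] = |G|/|H| = 42/21 = 2.

2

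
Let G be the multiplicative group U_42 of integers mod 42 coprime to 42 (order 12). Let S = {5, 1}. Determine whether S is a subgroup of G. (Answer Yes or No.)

5 ∈ S but its inverse 17 ∉ S, so S is not a subgroup.

No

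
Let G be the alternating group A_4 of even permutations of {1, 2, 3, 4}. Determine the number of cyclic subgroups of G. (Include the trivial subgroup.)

A cyclic subgroup of order d is generated by each of its φ(d) elements of order d, so the cyclic subgroups of order d number (#elements of order d)/φ(d).
Cyclic subgroups by order — order 1: 1; order 2: 3; order 3: 4.
Total: 8.

8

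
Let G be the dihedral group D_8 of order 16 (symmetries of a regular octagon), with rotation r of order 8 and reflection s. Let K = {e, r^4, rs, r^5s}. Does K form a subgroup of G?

|K| = 4 divides |G| = 16, consistent with Lagrange.
K contains the identity, every element's inverse is in K, and K is closed under ·: it is a subgroup.

Yes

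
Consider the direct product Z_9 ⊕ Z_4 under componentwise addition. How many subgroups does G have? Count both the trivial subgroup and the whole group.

9

|G| = 36, so by Lagrange every subgroup order divides 36. Divisors: 1, 2, 3, 4, 6, 9, 12, 18, 36.
Subgroups by order — order 1: 1; order 2: 1; order 3: 1; order 4: 1; order 6: 1; order 9: 1; order 12: 1; order 18: 1; order 36: 1.
Total: 1 + 1 + 1 + 1 + 1 + 1 + 1 + 1 + 1 = 9.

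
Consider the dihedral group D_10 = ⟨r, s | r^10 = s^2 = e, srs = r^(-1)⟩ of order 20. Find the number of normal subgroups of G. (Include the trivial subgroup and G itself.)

G has 22 subgroups. Checking conjugation-invariance by order — order 1: 1/1 normal; order 2: 1/11 normal; order 4: 0/5 normal; order 5: 1/1 normal; order 10: 3/3 normal; order 20: 1/1 normal.
Total normal subgroups: 7.

7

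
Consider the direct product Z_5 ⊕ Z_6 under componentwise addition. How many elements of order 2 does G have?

1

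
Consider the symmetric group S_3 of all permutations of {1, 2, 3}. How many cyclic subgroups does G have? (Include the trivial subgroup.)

5

A cyclic subgroup of order d is generated by each of its φ(d) elements of order d, so the cyclic subgroups of order d number (#elements of order d)/φ(d).
Cyclic subgroups by order — order 1: 1; order 2: 3; order 3: 1.
Total: 5.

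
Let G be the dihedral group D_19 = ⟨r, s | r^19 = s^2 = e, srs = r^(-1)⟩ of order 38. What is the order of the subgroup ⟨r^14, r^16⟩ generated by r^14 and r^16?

19

|⟨r^14⟩| = 19 and |⟨r^16⟩| = 19, so |H| is a multiple of lcm(19, 19) = 19 and divides |G| = 38.
Closing under the operation: H = {e, r, r^2, r^3, r^4, r^5, r^6, r^7, r^8, r^9, r^10, r^11, r^12, r^13, r^14, r^15, r^16, r^17, r^18}, so |H| = 19.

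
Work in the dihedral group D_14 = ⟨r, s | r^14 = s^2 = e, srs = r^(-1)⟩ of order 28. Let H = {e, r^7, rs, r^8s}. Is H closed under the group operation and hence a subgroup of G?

Yes

|H| = 4 divides |G| = 28, consistent with Lagrange.
H contains the identity, every element's inverse is in H, and H is closed under ·: it is a subgroup.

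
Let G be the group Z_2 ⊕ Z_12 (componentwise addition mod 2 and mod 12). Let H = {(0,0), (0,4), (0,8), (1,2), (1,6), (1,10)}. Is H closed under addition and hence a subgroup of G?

|H| = 6 divides |G| = 24, consistent with Lagrange.
H contains the identity, every element's inverse is in H, and H is closed under +: it is a subgroup.
In fact H = ⟨(1,2)⟩.

Yes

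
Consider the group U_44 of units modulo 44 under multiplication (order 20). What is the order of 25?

5

Compute successive powers of 25 mod 44: 25, 9, 5, 37, 1; 25^5 ≡ 1 (mod 44).
So |⟨25⟩| = 5.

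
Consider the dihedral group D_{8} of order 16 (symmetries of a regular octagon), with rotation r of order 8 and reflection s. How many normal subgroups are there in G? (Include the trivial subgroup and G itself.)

G has 19 subgroups. Checking conjugation-invariance by order — order 1: 1/1 normal; order 2: 1/9 normal; order 4: 1/5 normal; order 8: 3/3 normal; order 16: 1/1 normal.
Total normal subgroups: 7.

7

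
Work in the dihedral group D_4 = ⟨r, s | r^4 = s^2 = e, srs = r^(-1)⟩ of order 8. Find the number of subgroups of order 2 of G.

|G| = 8 and 2 | 8, so subgroups of order 2 are possible by Lagrange.
The subgroups of order 2 are: {e, r^2}; {e, r^2s}; {e, r^3s}; {e, rs}; … (5 in all).
So G has 5 subgroups of order 2.

5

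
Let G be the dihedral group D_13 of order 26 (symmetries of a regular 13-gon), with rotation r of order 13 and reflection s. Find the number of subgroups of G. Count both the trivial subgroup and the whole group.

|G| = 26, so by Lagrange every subgroup order divides 26. Divisors: 1, 2, 13, 26.
Subgroups by order — order 1: 1; order 2: 13; order 13: 1; order 26: 1.
Total: 1 + 13 + 1 + 1 = 16.

16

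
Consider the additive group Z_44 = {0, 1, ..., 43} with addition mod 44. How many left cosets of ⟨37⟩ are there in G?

1

|⟨37⟩| = 44 and |G| = 44.
By Lagrange, [G : H] = |G|/|H| = 44/44 = 1.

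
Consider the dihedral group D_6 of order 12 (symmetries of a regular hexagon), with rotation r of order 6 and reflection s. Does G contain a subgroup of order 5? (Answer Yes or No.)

No

5 does not divide |G| = 12, so by Lagrange no subgroup of order 5 exists.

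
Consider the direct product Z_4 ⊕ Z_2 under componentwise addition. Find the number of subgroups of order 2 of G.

3

|G| = 8 and 2 | 8, so subgroups of order 2 are possible by Lagrange.
The subgroups of order 2 are: {(0,0), (0,1)}; {(0,0), (2,0)}; {(0,0), (2,1)}.
So G has 3 subgroups of order 2.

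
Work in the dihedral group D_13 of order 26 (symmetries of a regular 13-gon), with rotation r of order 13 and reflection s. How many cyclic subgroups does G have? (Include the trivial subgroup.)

Group the elements of G by the cyclic subgroup they generate; each cyclic subgroup of order d accounts for φ(d) elements.
Cyclic subgroups by order — order 1: 1; order 2: 13; order 13: 1.
Total: 15.

15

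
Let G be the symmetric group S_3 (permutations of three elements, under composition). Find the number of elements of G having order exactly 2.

3

The elements of order 2 are: (2 3), (1 2), (1 3).
That's 3.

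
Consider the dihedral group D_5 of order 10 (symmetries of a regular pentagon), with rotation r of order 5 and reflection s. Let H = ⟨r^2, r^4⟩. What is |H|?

|⟨r^2⟩| = 5 and |⟨r^4⟩| = 5, so |H| is a multiple of lcm(5, 5) = 5 and divides |G| = 10.
Closing under the operation: H = {e, r, r^2, r^3, r^4}, so |H| = 5.

5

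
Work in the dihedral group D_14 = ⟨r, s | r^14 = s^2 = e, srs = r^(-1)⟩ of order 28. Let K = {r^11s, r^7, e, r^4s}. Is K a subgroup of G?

|K| = 4 divides |G| = 28, consistent with Lagrange.
K contains the identity, every element's inverse is in K, and K is closed under ·: it is a subgroup.

Yes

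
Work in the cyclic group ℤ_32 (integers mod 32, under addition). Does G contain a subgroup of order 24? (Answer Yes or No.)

24 does not divide |G| = 32, so by Lagrange no subgroup of order 24 exists.

No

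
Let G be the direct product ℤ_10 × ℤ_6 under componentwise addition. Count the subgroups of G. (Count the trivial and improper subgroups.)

20

|G| = 60, so by Lagrange every subgroup order divides 60. Divisors: 1, 2, 3, 4, 5, 6, 10, 12, 15, 20, 30, 60.
Subgroups by order — order 1: 1; order 2: 3; order 3: 1; order 4: 1; order 5: 1; order 6: 3; order 10: 3; order 12: 1; order 15: 1; order 20: 1; order 30: 3; order 60: 1.
Total: 1 + 3 + 1 + 1 + 1 + 3 + 3 + 1 + 1 + 1 + 3 + 1 = 20.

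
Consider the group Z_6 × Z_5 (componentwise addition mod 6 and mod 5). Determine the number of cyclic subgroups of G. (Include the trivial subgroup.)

Group the elements of G by the cyclic subgroup they generate; each cyclic subgroup of order d accounts for φ(d) elements.
Cyclic subgroups by order — order 1: 1; order 2: 1; order 3: 1; order 5: 1; order 6: 1; order 10: 1; order 15: 1; order 30: 1.
Total: 8.

8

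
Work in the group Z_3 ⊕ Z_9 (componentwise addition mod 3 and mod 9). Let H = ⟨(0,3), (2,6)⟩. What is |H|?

|⟨(0,3)⟩| = 3 and |⟨(2,6)⟩| = 3, so |H| is a multiple of lcm(3, 3) = 3 and divides |G| = 27.
Closing under the operation: H = {(0,0), (0,3), (0,6), (1,0), (1,3), (1,6), (2,0), (2,3), (2,6)}, so |H| = 9.

9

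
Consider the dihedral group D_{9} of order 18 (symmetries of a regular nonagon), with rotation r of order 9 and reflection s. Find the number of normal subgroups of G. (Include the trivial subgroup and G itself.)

G has 16 subgroups. Checking conjugation-invariance by order — order 1: 1/1 normal; order 2: 0/9 normal; order 3: 1/1 normal; order 6: 0/3 normal; order 9: 1/1 normal; order 18: 1/1 normal.
Total normal subgroups: 4.

4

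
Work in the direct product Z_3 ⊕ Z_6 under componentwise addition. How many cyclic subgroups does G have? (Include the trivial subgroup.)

Each element a generates a cyclic subgroup ⟨a⟩; distinct elements may generate the same one (a cyclic group of order d has φ(d) generators).
Cyclic subgroups by order — order 1: 1; order 2: 1; order 3: 4; order 6: 4.
Total: 10.

10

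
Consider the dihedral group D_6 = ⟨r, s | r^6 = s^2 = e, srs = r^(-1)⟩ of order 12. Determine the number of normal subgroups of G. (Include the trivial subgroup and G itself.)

G has 16 subgroups. Checking conjugation-invariance by order — order 1: 1/1 normal; order 2: 1/7 normal; order 3: 1/1 normal; order 4: 0/3 normal; order 6: 3/3 normal; order 12: 1/1 normal.
Total normal subgroups: 7.

7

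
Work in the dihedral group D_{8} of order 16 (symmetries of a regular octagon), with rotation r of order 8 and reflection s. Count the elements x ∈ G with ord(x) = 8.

4

The elements of order 8 are: r, r^3, r^5, r^7.
That's 4.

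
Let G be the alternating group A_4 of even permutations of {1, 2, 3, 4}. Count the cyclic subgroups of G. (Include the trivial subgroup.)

8

A cyclic subgroup of order d is generated by each of its φ(d) elements of order d, so the cyclic subgroups of order d number (#elements of order d)/φ(d).
Cyclic subgroups by order — order 1: 1; order 2: 3; order 3: 4.
Total: 8.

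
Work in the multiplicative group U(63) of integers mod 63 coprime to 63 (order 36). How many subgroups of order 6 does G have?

|G| = 36 and 6 | 36, so subgroups of order 6 are possible by Lagrange.
The subgroups of order 6 are: {1, 10, 19, 37, 46, 55}; {1, 8, 11, 23, 25, 58}; {1, 13, 22, 34, 43, 55}; {1, 2, 4, 8, 16, 32}; … (12 in all).
So G has 12 subgroups of order 6.

12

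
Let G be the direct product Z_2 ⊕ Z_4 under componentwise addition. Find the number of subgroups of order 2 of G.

3

|G| = 8 and 2 | 8, so subgroups of order 2 are possible by Lagrange.
The subgroups of order 2 are: {(0,0), (0,2)}; {(0,0), (1,0)}; {(0,0), (1,2)}.
So G has 3 subgroups of order 2.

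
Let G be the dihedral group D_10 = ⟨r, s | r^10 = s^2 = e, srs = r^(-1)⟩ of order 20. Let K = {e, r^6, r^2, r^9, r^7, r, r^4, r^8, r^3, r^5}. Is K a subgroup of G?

Yes

|K| = 10 divides |G| = 20, consistent with Lagrange.
K contains the identity, every element's inverse is in K, and K is closed under ·: it is a subgroup.
In fact K = ⟨r^9⟩.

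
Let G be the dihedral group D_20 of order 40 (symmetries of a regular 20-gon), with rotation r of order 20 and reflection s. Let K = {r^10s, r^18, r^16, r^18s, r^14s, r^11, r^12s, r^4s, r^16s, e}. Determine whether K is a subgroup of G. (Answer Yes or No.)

r^16 ∈ K but its inverse r^4 ∉ K, so K is not a subgroup.

No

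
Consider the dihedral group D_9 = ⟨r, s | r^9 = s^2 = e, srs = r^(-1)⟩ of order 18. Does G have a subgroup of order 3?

3 | 18. A subgroup of order 3 is {e, r^3, r^6}.

Yes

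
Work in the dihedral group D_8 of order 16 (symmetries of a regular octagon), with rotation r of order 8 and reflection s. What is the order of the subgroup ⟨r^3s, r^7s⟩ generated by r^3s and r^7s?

4

|⟨r^3s⟩| = 2 and |⟨r^7s⟩| = 2, so |H| is a multiple of lcm(2, 2) = 2 and divides |G| = 16.
Closing under the operation: H = {e, r^4, r^3s, r^7s}, so |H| = 4.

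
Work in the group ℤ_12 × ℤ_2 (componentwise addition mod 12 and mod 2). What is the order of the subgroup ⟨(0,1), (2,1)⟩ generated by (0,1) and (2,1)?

|⟨(0,1)⟩| = 2 and |⟨(2,1)⟩| = 6, so |H| is a multiple of lcm(2, 6) = 6 and divides |G| = 24.
Closing under the operation: H = {(0,0), (0,1), (2,0), (2,1), (4,0), (4,1), (6,0), (6,1), (8,0), (8,1), (10,0), (10,1)}, so |H| = 12.

12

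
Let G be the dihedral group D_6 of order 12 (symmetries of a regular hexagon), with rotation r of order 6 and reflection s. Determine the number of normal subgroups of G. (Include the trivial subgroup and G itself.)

7

G has 16 subgroups. Checking conjugation-invariance by order — order 1: 1/1 normal; order 2: 1/7 normal; order 3: 1/1 normal; order 4: 0/3 normal; order 6: 3/3 normal; order 12: 1/1 normal.
Total normal subgroups: 7.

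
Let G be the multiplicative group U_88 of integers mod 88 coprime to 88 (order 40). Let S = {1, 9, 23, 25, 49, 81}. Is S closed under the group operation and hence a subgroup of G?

No

|S| = 6 does not divide |G| = 40, so by Lagrange S is not a subgroup.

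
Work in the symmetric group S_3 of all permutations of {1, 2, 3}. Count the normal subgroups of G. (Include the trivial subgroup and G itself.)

3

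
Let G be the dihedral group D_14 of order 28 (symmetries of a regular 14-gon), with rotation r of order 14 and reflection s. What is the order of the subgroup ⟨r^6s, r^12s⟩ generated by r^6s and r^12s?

14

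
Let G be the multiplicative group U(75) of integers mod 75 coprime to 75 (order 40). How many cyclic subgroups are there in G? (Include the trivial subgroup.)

12

Group the elements of G by the cyclic subgroup they generate; each cyclic subgroup of order d accounts for φ(d) elements.
Cyclic subgroups by order — order 1: 1; order 2: 3; order 4: 2; order 5: 1; order 10: 3; order 20: 2.
Total: 12.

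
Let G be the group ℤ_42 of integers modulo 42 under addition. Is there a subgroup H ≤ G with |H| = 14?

14 | 42. A subgroup of order 14 is {0, 3, 6, 9, 12, 15, 18, 21, 24, 27, 30, 33, 36, 39}.

Yes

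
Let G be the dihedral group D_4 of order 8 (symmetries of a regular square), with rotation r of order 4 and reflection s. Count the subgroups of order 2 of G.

|G| = 8 and 2 | 8, so subgroups of order 2 are possible by Lagrange.
The subgroups of order 2 are: {e, r^2}; {e, r^2s}; {e, r^3s}; {e, rs}; … (5 in all).
So G has 5 subgroups of order 2.

5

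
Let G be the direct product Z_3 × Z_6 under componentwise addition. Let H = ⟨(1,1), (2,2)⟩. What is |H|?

6

|⟨(1,1)⟩| = 6 and |⟨(2,2)⟩| = 3, so |H| is a multiple of lcm(6, 3) = 6 and divides |G| = 18.
Closing under the operation: H = {(0,0), (0,3), (1,1), (1,4), (2,2), (2,5)}, so |H| = 6.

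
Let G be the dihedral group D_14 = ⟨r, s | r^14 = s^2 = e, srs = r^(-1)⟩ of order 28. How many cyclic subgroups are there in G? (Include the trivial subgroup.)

18

Each element a generates a cyclic subgroup ⟨a⟩; distinct elements may generate the same one (a cyclic group of order d has φ(d) generators).
Cyclic subgroups by order — order 1: 1; order 2: 15; order 7: 1; order 14: 1.
Total: 18.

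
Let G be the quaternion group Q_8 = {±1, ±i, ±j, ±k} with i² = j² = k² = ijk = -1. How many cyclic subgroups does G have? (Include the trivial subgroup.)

Group the elements of G by the cyclic subgroup they generate; each cyclic subgroup of order d accounts for φ(d) elements.
Cyclic subgroups by order — order 1: 1; order 2: 1; order 4: 3.
Total: 5.

5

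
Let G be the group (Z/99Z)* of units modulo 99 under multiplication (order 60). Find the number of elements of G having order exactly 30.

24

Enumerating element orders in G gives 24 elements of order 30.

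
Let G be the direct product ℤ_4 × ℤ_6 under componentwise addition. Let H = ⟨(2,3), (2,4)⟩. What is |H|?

|⟨(2,3)⟩| = 2 and |⟨(2,4)⟩| = 6, so |H| is a multiple of lcm(2, 6) = 6 and divides |G| = 24.
Closing under the operation: H = {(0,0), (0,1), (0,2), (0,3), (0,4), (0,5), (2,0), (2,1), (2,2), (2,3), (2,4), (2,5)}, so |H| = 12.

12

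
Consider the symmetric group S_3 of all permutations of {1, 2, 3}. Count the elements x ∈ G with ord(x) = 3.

2

The elements of order 3 are: (1 2 3), (1 3 2).
That's 2.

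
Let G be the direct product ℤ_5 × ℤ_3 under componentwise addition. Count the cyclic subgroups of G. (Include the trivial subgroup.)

4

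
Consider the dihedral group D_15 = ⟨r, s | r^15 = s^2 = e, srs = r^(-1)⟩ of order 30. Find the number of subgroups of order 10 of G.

|G| = 30 and 10 | 30, so subgroups of order 10 are possible by Lagrange.
The subgroups of order 10 are: {e, r^3, r^6, r^9, r^12, rs, r^4s, r^7s, r^10s, r^13s}; {e, r^3, r^6, r^9, r^12, r^2s, r^5s, r^8s, r^11s, r^14s}; {e, r^3, r^6, r^9, r^12, s, r^3s, r^6s, r^9s, r^12s}.
So G has 3 subgroups of order 10.

3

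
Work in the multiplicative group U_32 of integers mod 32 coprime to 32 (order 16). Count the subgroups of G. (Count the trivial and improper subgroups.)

11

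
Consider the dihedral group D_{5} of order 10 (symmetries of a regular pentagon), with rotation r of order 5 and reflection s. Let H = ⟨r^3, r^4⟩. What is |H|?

5

|⟨r^3⟩| = 5 and |⟨r^4⟩| = 5, so |H| is a multiple of lcm(5, 5) = 5 and divides |G| = 10.
Closing under the operation: H = {e, r, r^2, r^3, r^4}, so |H| = 5.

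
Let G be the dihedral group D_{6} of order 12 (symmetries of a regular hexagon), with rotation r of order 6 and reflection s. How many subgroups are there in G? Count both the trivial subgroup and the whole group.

16

|G| = 12, so by Lagrange every subgroup order divides 12. Divisors: 1, 2, 3, 4, 6, 12.
Subgroups by order — order 1: 1; order 2: 7; order 3: 1; order 4: 3; order 6: 3; order 12: 1.
Total: 1 + 7 + 1 + 3 + 3 + 1 = 16.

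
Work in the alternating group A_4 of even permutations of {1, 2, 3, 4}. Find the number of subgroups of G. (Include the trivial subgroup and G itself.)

|G| = 12, so by Lagrange every subgroup order divides 12. Divisors: 1, 2, 3, 4, 6, 12.
Subgroups by order — order 1: 1; order 2: 3; order 3: 4; order 4: 1; order 6: 0; order 12: 1.
Total: 1 + 3 + 4 + 1 + 0 + 1 = 10.

10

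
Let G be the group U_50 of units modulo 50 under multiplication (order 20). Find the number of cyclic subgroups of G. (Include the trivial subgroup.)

6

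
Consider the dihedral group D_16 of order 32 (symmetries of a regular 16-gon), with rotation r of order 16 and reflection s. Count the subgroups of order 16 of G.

|G| = 32 and 16 | 32, so subgroups of order 16 are possible by Lagrange.
The subgroups of order 16 are: {e, r, r^2, r^3, r^4, r^5, r^6, r^7, r^8, r^9, r^10, r^11, r^12, r^13, r^14, r^15}; {e, r^2, r^4, r^6, r^8, r^10, r^12, r^14, s, r^2s, r^4s, r^6s, r^8s, r^10s, r^12s, r^14s}; {e, r^2, r^4, r^6, r^8, r^10, r^12, r^14, rs, r^3s, r^5s, r^7s, r^9s, r^11s, r^13s, r^15s}.
So G has 3 subgroups of order 16.

3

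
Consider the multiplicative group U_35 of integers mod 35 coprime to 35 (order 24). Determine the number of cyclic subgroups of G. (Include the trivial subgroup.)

A cyclic subgroup of order d is generated by each of its φ(d) elements of order d, so the cyclic subgroups of order d number (#elements of order d)/φ(d).
Cyclic subgroups by order — order 1: 1; order 2: 3; order 3: 1; order 4: 2; order 6: 3; order 12: 2.
Total: 12.

12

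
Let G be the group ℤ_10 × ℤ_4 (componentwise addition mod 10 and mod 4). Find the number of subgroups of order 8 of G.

|G| = 40 and 8 | 40, so subgroups of order 8 are possible by Lagrange.
The subgroups of order 8 are: {(0,0), (0,1), (0,2), (0,3), (5,0), (5,1), (5,2), (5,3)}.
So G has 1 subgroup of order 8.

1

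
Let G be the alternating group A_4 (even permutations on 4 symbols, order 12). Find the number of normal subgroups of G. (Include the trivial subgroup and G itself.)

3

G has 10 subgroups. Checking conjugation-invariance by order — order 1: 1/1 normal; order 2: 0/3 normal; order 3: 0/4 normal; order 4: 1/1 normal; order 12: 1/1 normal.
Total normal subgroups: 3.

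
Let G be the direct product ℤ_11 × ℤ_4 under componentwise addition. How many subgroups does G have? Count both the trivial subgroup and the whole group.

6

|G| = 44, so by Lagrange every subgroup order divides 44. Divisors: 1, 2, 4, 11, 22, 44.
Subgroups by order — order 1: 1; order 2: 1; order 4: 1; order 11: 1; order 22: 1; order 44: 1.
Total: 1 + 1 + 1 + 1 + 1 + 1 = 6.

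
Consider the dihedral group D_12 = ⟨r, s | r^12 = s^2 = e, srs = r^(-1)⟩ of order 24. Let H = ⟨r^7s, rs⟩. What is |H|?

4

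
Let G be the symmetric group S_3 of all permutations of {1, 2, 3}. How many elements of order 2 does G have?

The elements of order 2 are: (2 3), (1 2), (1 3).
That's 3.

3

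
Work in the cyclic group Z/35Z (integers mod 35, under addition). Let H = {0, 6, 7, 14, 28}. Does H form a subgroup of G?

6 ∈ H but its inverse 29 ∉ H, so H is not a subgroup.

No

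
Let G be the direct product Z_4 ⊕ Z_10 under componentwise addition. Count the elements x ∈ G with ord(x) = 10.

An element (a,b) has order lcm(ord(a), ord(b)); count pairs with lcm equal to 10.
Enumerating gives 12 such elements.

12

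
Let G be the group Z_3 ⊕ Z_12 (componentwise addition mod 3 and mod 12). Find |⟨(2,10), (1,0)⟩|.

|⟨(2,10)⟩| = 6 and |⟨(1,0)⟩| = 3, so |H| is a multiple of lcm(6, 3) = 6 and divides |G| = 36.
Closing under the operation: H = {(0,0), (0,2), (0,4), (0,6), (0,8), (0,10), (1,0), (1,2), (1,4), (1,6), (1,8), (1,10), (2,0), (2,2), (2,4), (2,6), (2,8), (2,10)}, so |H| = 18.

18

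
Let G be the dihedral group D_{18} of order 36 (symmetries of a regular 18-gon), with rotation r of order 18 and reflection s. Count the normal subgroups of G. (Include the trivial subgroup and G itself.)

9

G has 45 subgroups. Checking conjugation-invariance by order — order 1: 1/1 normal; order 2: 1/19 normal; order 3: 1/1 normal; order 4: 0/9 normal; order 6: 1/7 normal; order 9: 1/1 normal; order 12: 0/3 normal; order 18: 3/3 normal; order 36: 1/1 normal.
Total normal subgroups: 9.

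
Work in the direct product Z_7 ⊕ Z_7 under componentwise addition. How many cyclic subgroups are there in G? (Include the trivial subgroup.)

9

A cyclic subgroup of order d is generated by each of its φ(d) elements of order d, so the cyclic subgroups of order d number (#elements of order d)/φ(d).
Cyclic subgroups by order — order 1: 1; order 7: 8.
Total: 9.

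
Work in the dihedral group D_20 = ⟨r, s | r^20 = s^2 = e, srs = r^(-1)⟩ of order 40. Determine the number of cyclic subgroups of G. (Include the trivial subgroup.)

26

A cyclic subgroup of order d is generated by each of its φ(d) elements of order d, so the cyclic subgroups of order d number (#elements of order d)/φ(d).
Cyclic subgroups by order — order 1: 1; order 2: 21; order 4: 1; order 5: 1; order 10: 1; order 20: 1.
Total: 26.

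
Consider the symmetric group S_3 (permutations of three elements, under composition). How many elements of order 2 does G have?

The elements of order 2 are: (2 3), (1 2), (1 3).
That's 3.

3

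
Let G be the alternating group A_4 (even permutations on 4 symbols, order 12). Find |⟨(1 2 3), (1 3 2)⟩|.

|⟨(1 2 3)⟩| = 3 and |⟨(1 3 2)⟩| = 3, so |H| is a multiple of lcm(3, 3) = 3 and divides |G| = 12.
Closing under the operation: H = {e, (1 2 3), (1 3 2)}, so |H| = 3.

3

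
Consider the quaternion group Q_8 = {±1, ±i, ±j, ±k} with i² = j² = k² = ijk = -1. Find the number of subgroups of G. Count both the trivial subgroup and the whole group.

|G| = 8, so by Lagrange every subgroup order divides 8. Divisors: 1, 2, 4, 8.
Subgroups by order — order 1: 1; order 2: 1; order 4: 3; order 8: 1.
Total: 1 + 1 + 3 + 1 = 6.

6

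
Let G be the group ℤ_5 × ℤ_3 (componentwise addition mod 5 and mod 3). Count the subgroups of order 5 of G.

1

|G| = 15 and 5 | 15, so subgroups of order 5 are possible by Lagrange.
The subgroups of order 5 are: {(0,0), (1,0), (2,0), (3,0), (4,0)}.
So G has 1 subgroup of order 5.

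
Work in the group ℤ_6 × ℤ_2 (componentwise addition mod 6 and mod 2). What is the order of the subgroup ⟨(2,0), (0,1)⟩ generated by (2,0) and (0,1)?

|⟨(2,0)⟩| = 3 and |⟨(0,1)⟩| = 2, so |H| is a multiple of lcm(3, 2) = 6 and divides |G| = 12.
Closing under the operation: H = {(0,0), (0,1), (2,0), (2,1), (4,0), (4,1)}, so |H| = 6.

6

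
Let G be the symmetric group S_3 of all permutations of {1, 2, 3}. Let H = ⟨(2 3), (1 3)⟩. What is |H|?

|⟨(2 3)⟩| = 2 and |⟨(1 3)⟩| = 2, so |H| is a multiple of lcm(2, 2) = 2 and divides |G| = 6.
Closing {(2 3), (1 3)} under the group operation gives all of G, so |H| = 6.

6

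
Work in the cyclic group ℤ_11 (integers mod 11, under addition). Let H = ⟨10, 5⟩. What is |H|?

11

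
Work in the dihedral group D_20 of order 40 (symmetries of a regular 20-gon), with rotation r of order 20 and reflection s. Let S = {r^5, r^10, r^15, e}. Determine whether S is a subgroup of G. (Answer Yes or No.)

|S| = 4 divides |G| = 40, consistent with Lagrange.
S contains the identity, every element's inverse is in S, and S is closed under ·: it is a subgroup.
In fact S = ⟨r^15⟩.

Yes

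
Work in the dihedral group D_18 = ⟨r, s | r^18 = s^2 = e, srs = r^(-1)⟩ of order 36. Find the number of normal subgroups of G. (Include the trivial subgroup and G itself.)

G has 45 subgroups. Checking conjugation-invariance by order — order 1: 1/1 normal; order 2: 1/19 normal; order 3: 1/1 normal; order 4: 0/9 normal; order 6: 1/7 normal; order 9: 1/1 normal; order 12: 0/3 normal; order 18: 3/3 normal; order 36: 1/1 normal.
Total normal subgroups: 9.

9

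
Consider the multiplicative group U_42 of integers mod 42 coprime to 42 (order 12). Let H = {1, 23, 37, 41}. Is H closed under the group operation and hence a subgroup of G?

No

37 ∈ H but its inverse 25 ∉ H, so H is not a subgroup.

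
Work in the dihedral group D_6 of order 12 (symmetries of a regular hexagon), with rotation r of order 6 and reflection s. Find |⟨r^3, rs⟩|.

4

|⟨r^3⟩| = 2 and |⟨rs⟩| = 2, so |H| is a multiple of lcm(2, 2) = 2 and divides |G| = 12.
Closing under the operation: H = {e, r^3, rs, r^4s}, so |H| = 4.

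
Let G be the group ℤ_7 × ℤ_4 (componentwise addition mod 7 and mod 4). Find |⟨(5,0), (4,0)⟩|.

7

|⟨(5,0)⟩| = 7 and |⟨(4,0)⟩| = 7, so |H| is a multiple of lcm(7, 7) = 7 and divides |G| = 28.
Closing under the operation: H = {(0,0), (1,0), (2,0), (3,0), (4,0), (5,0), (6,0)}, so |H| = 7.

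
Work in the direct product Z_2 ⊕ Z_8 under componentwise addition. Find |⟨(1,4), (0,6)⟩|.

|⟨(1,4)⟩| = 2 and |⟨(0,6)⟩| = 4, so |H| is a multiple of lcm(2, 4) = 4 and divides |G| = 16.
Closing under the operation: H = {(0,0), (0,2), (0,4), (0,6), (1,0), (1,2), (1,4), (1,6)}, so |H| = 8.

8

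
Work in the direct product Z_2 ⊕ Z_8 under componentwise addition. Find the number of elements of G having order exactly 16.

0

An element (a,b) has order lcm(ord(a), ord(b)); count pairs with lcm equal to 16.
Enumerating gives 0 such elements.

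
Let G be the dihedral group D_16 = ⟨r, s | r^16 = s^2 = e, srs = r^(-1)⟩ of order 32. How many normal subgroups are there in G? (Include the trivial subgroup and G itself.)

8

G has 36 subgroups. Checking conjugation-invariance by order — order 1: 1/1 normal; order 2: 1/17 normal; order 4: 1/9 normal; order 8: 1/5 normal; order 16: 3/3 normal; order 32: 1/1 normal.
Total normal subgroups: 8.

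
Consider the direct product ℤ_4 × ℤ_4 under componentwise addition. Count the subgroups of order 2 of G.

3

|G| = 16 and 2 | 16, so subgroups of order 2 are possible by Lagrange.
The subgroups of order 2 are: {(0,0), (0,2)}; {(0,0), (2,0)}; {(0,0), (2,2)}.
So G has 3 subgroups of order 2.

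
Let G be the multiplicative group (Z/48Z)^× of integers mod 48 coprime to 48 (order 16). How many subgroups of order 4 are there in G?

11

|G| = 16 and 4 | 16, so subgroups of order 4 are possible by Lagrange.
The subgroups of order 4 are: {1, 11, 25, 35}; {1, 13, 25, 37}; {1, 7, 17, 23}; {1, 17, 25, 41}; … (11 in all).
So G has 11 subgroups of order 4.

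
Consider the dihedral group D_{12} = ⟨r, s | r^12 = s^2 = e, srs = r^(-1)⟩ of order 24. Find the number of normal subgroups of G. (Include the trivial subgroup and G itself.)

G has 34 subgroups. Checking conjugation-invariance by order — order 1: 1/1 normal; order 2: 1/13 normal; order 3: 1/1 normal; order 4: 1/7 normal; order 6: 1/5 normal; order 8: 0/3 normal; order 12: 3/3 normal; order 24: 1/1 normal.
Total normal subgroups: 9.

9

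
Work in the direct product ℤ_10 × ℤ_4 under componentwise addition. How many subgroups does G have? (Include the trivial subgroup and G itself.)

|G| = 40, so by Lagrange every subgroup order divides 40. Divisors: 1, 2, 4, 5, 8, 10, 20, 40.
Subgroups by order — order 1: 1; order 2: 3; order 4: 3; order 5: 1; order 8: 1; order 10: 3; order 20: 3; order 40: 1.
Total: 1 + 3 + 3 + 1 + 1 + 3 + 3 + 1 = 16.

16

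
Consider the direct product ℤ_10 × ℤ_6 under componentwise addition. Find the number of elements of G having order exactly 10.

12

An element (a,b) has order lcm(ord(a), ord(b)); count pairs with lcm equal to 10.
Enumerating gives 12 such elements.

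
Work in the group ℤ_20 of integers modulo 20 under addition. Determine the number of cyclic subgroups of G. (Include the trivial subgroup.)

A cyclic subgroup of order d is generated by each of its φ(d) elements of order d, so the cyclic subgroups of order d number (#elements of order d)/φ(d).
Cyclic subgroups by order — order 1: 1; order 2: 1; order 4: 1; order 5: 1; order 10: 1; order 20: 1.
Total: 6.

6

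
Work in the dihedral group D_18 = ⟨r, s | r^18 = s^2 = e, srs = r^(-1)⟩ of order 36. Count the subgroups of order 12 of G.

|G| = 36 and 12 | 36, so subgroups of order 12 are possible by Lagrange.
The subgroups of order 12 are: {e, r^3, r^6, r^9, r^12, r^15, rs, r^4s, r^7s, r^10s, r^13s, r^16s}; {e, r^3, r^6, r^9, r^12, r^15, r^2s, r^5s, r^8s, r^11s, r^14s, r^17s}; {e, r^3, r^6, r^9, r^12, r^15, s, r^3s, r^6s, r^9s, r^12s, r^15s}.
So G has 3 subgroups of order 12.

3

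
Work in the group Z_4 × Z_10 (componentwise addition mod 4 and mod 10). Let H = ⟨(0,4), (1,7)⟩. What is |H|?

20

|⟨(0,4)⟩| = 5 and |⟨(1,7)⟩| = 20, so |H| is a multiple of lcm(5, 20) = 20 and divides |G| = 40.
Closing under the operation: H = {(0,0), (0,2), (0,4), (0,6), (0,8), (1,1), (1,3), (1,5), (1,7), (1,9), (2,0), (2,2), (2,4), (2,6), (2,8), (3,1), (3,3), (3,5), (3,7), (3,9)}, so |H| = 20.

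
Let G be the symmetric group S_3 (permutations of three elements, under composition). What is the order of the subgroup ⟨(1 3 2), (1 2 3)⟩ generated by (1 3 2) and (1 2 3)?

|⟨(1 3 2)⟩| = 3 and |⟨(1 2 3)⟩| = 3, so |H| is a multiple of lcm(3, 3) = 3 and divides |G| = 6.
Closing under the operation: H = {e, (1 2 3), (1 3 2)}, so |H| = 3.

3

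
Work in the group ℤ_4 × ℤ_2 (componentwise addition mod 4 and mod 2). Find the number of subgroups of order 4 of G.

3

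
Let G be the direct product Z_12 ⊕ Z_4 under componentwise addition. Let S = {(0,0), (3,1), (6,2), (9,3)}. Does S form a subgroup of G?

Yes

|S| = 4 divides |G| = 48, consistent with Lagrange.
S contains the identity, every element's inverse is in S, and S is closed under +: it is a subgroup.
In fact S = ⟨(3,1)⟩.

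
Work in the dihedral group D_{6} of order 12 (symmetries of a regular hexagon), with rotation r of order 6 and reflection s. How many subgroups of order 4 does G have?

|G| = 12 and 4 | 12, so subgroups of order 4 are possible by Lagrange.
The subgroups of order 4 are: {e, r^3, r^2s, r^5s}; {e, r^3, s, r^3s}; {e, r^3, rs, r^4s}.
So G has 3 subgroups of order 4.

3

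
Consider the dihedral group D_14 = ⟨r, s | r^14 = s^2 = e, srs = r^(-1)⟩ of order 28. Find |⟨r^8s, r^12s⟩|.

|⟨r^8s⟩| = 2 and |⟨r^12s⟩| = 2, so |H| is a multiple of lcm(2, 2) = 2 and divides |G| = 28.
Closing under the operation: H = {e, r^2, r^4, r^6, r^8, r^10, r^12, s, r^2s, r^4s, r^6s, r^8s, r^10s, r^12s}, so |H| = 14.

14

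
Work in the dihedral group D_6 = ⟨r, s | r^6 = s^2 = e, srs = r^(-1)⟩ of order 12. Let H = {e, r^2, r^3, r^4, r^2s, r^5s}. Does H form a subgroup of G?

Closure fails: r^4 · r^2s = s ∉ H. So H is not a subgroup.

No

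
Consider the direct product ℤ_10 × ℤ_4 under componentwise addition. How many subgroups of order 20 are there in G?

3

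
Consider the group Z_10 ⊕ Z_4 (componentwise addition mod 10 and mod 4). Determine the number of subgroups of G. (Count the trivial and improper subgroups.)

|G| = 40, so by Lagrange every subgroup order divides 40. Divisors: 1, 2, 4, 5, 8, 10, 20, 40.
Subgroups by order — order 1: 1; order 2: 3; order 4: 3; order 5: 1; order 8: 1; order 10: 3; order 20: 3; order 40: 1.
Total: 1 + 3 + 3 + 1 + 1 + 3 + 3 + 1 = 16.

16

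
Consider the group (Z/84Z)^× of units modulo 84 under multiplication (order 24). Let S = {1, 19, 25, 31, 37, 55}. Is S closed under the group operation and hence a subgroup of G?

|S| = 6 divides |G| = 24, consistent with Lagrange.
S contains the identity, every element's inverse is in S, and S is closed under ·: it is a subgroup.
In fact S = ⟨19⟩.

Yes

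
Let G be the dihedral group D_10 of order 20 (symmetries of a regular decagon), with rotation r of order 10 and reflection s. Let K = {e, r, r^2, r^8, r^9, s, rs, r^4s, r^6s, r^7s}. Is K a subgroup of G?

No

Closure fails: s · r^7s = r^3 ∉ K. So K is not a subgroup.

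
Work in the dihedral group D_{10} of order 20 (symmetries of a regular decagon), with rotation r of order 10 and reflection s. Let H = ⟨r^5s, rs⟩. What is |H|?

10

|⟨r^5s⟩| = 2 and |⟨rs⟩| = 2, so |H| is a multiple of lcm(2, 2) = 2 and divides |G| = 20.
Closing under the operation: H = {e, r^2, r^4, r^6, r^8, rs, r^3s, r^5s, r^7s, r^9s}, so |H| = 10.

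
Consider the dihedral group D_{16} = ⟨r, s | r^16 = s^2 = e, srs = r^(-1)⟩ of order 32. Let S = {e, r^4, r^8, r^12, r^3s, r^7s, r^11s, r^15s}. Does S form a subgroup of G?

|S| = 8 divides |G| = 32, consistent with Lagrange.
S contains the identity, every element's inverse is in S, and S is closed under ·: it is a subgroup.

Yes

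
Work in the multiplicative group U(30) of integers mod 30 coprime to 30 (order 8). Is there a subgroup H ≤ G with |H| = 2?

Yes

2 | 8. A subgroup of order 2 is {1, 11}.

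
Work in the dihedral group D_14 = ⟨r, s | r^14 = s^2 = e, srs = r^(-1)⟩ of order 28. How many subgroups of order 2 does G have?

15

|G| = 28 and 2 | 28, so subgroups of order 2 are possible by Lagrange.
The subgroups of order 2 are: {e, r^10s}; {e, r^11s}; {e, r^12s}; {e, r^13s}; … (15 in all).
So G has 15 subgroups of order 2.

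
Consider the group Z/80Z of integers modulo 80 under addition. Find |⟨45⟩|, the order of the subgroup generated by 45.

In Z/80Z, the order of an element a is n/gcd(a, n).
gcd(45, 80) = 5, so |⟨45⟩| = 80/5 = 16.

16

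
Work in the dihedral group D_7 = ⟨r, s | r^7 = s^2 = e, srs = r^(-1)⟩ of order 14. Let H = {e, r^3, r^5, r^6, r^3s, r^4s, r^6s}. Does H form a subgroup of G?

r^5 ∈ H but its inverse r^2 ∉ H, so H is not a subgroup.

No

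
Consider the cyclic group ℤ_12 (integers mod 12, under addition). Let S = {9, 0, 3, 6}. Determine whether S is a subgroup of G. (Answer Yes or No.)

Yes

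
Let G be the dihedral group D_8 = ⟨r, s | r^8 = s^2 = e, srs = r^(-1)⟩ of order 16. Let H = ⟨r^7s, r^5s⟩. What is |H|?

8

|⟨r^7s⟩| = 2 and |⟨r^5s⟩| = 2, so |H| is a multiple of lcm(2, 2) = 2 and divides |G| = 16.
Closing under the operation: H = {e, r^2, r^4, r^6, rs, r^3s, r^5s, r^7s}, so |H| = 8.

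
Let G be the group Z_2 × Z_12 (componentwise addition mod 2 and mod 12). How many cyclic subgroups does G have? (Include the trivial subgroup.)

Each element a generates a cyclic subgroup ⟨a⟩; distinct elements may generate the same one (a cyclic group of order d has φ(d) generators).
Cyclic subgroups by order — order 1: 1; order 2: 3; order 3: 1; order 4: 2; order 6: 3; order 12: 2.
Total: 12.

12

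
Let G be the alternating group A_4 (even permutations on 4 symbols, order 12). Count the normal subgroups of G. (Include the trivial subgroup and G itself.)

G has 10 subgroups. Checking conjugation-invariance by order — order 1: 1/1 normal; order 2: 0/3 normal; order 3: 0/4 normal; order 4: 1/1 normal; order 12: 1/1 normal.
Total normal subgroups: 3.

3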